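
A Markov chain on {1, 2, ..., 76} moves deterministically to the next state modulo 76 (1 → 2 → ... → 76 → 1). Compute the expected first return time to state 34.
E[T_34 | X_0 = 34] = 76

The chain cycles deterministically, so starting at state 34 it returns in exactly 76 steps. Equivalently, the stationary distribution is uniform π_j = 1/76 for every state j, so by Kac's formula E[T_34] = 1/π_34 = 76.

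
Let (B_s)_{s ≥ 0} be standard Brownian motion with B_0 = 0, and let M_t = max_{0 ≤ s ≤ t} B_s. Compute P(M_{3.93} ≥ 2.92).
P(M_{3.93} ≥ 2.92) = 2·P(B_{3.93} ≥ 2.92) = 2(1 − Φ(2.92/√3.93)) ≈ 0.1408

By the reflection principle for Brownian motion, P(M_t ≥ a) = 2 · P(B_t ≥ a) for a ≥ 0. Since B_t ~ N(0, t), P(B_t ≥ 2.92) = 1 − Φ(2.92/√t) = 1 − Φ(2.92/√3.93) = 1 − Φ(1.4729). So
  P(M_{3.93} ≥ 2.92) = 2(1 − Φ(1.4729)) ≈ 0.1408.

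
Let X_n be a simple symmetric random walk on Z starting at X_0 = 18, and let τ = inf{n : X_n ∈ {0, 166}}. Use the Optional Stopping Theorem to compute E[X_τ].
E[X_τ] = 18

X_n is a martingale and τ is a bounded-mean stopping time (indeed τ is finite a.s. with bounded expectation since the walk is in a bounded region). By the OST, E[X_τ] = E[X_0] = 18. Equivalently: E[X_τ] = 166 · P(hit 166 first) + 0 · P(hit 0 first) = 166 · (18/166) = 18.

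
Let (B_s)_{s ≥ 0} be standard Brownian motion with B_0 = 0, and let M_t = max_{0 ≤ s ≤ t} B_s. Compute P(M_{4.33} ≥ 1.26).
P(M_{4.33} ≥ 1.26) = 2·P(B_{4.33} ≥ 1.26) = 2(1 − Φ(1.26/√4.33)) ≈ 0.5448

By the reflection principle for Brownian motion, P(M_t ≥ a) = 2 · P(B_t ≥ a) for a ≥ 0. Since B_t ~ N(0, t), P(B_t ≥ 1.26) = 1 − Φ(1.26/√t) = 1 − Φ(1.26/√4.33) = 1 − Φ(0.6055). So
  P(M_{4.33} ≥ 1.26) = 2(1 − Φ(0.6055)) ≈ 0.5448.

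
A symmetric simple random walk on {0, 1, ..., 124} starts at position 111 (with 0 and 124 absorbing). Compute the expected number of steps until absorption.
E[τ | X_0 = 111] = 1443

Let v_k = E[τ | X_0 = k]. Boundary: v_0 = v_124 = 0. Recurrence: v_k = 1 + (v_{k-1} + v_{k+1})/2 for 1 ≤ k ≤ 123. The particular solution to v_k − (v_{k-1} + v_{k+1})/2 = 1 is v_k = −k^2. Adding homogeneous solution A + B k and matching boundaries gives v_k = k (124 − k). Substituting k = 111: v_111 = 111 · 13 = 1443.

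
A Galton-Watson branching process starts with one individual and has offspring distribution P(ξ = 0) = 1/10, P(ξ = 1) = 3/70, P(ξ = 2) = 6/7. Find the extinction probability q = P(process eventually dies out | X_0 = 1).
q = 7/60

The pgf is f(s) = 1/10 + 3/70·s + 6/7·s². The extinction probability q is the smallest fixed point of f in [0, 1]. Setting s = f(s):
  6/7·s² + (3/70 − 1)·s + 1/10 = 0
  6/7·s² − (1/10 + 6/7)·s + 1/10 = 0
which factors as (s − 1)·(6/7·s − 1/10) = 0, giving roots s = 1 and s = (1/10)/(6/7) = 7/60.
Mean offspring μ = 3/70 + 2·6/7 = 123/70 > 1 (supercritical), so q < 1. The extinction probability is the smaller root: q = (1/10)/(6/7) = 7/60.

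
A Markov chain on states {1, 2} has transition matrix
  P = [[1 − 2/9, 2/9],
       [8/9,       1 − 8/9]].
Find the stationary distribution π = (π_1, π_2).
π_1 = 4/5, π_2 = 1/5

Solve πP = π with π_1 + π_2 = 1. From πP = π: π_1 · (1 − 2/9) + π_2 · 8/9 = π_1 ⇒ π_2 · 8/9 = π_1 · 2/9 ⇒ π_2/π_1 = (2/9)/(8/9) = 1/4. Together with π_1 + π_2 = 1:
  π_1 = (8/9)/(2/9 + 8/9) = (8/9)/(10/9) = 4/5,
  π_2 = (2/9)/(2/9 + 8/9) = (2/9)/(10/9) = 1/5.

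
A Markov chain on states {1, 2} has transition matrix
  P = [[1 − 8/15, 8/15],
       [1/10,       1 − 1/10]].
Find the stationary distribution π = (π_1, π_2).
π_1 = 3/19, π_2 = 16/19

Solve πP = π with π_1 + π_2 = 1. From πP = π: π_1 · (1 − 8/15) + π_2 · 1/10 = π_1 ⇒ π_2 · 1/10 = π_1 · 8/15 ⇒ π_2/π_1 = (8/15)/(1/10) = 16/3. Together with π_1 + π_2 = 1:
  π_1 = (1/10)/(8/15 + 1/10) = (1/10)/(19/30) = 3/19,
  π_2 = (8/15)/(8/15 + 1/10) = (8/15)/(19/30) = 16/19.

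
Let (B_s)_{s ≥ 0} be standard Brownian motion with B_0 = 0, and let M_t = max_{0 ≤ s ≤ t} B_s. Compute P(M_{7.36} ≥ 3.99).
P(M_{7.36} ≥ 3.99) = 2·P(B_{7.36} ≥ 3.99) = 2(1 − Φ(3.99/√7.36)) ≈ 0.1414

By the reflection principle for Brownian motion, P(M_t ≥ a) = 2 · P(B_t ≥ a) for a ≥ 0. Since B_t ~ N(0, t), P(B_t ≥ 3.99) = 1 − Φ(3.99/√t) = 1 − Φ(3.99/√7.36) = 1 − Φ(1.4707). So
  P(M_{7.36} ≥ 3.99) = 2(1 − Φ(1.4707)) ≈ 0.1414.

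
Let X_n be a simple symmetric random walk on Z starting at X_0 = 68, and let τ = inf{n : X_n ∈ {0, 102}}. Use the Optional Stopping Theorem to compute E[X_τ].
E[X_τ] = 68

X_n is a martingale and τ is a bounded-mean stopping time (indeed τ is finite a.s. with bounded expectation since the walk is in a bounded region). By the OST, E[X_τ] = E[X_0] = 68. Equivalently: E[X_τ] = 102 · P(hit 102 first) + 0 · P(hit 0 first) = 102 · (68/102) = 68.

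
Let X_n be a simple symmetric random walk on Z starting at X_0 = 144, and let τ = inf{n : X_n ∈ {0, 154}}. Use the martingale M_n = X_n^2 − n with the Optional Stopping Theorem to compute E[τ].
E[τ] = 1440

M_n = X_n^2 − n is a martingale (since E[X_{n+1}^2 | F_n] = X_n^2 + 1). By OST (τ has finite mean in a bounded region), E[M_τ] = E[M_0] = X_0^2 − 0 = 144^2 = 20736. Also E[M_τ] = E[X_τ^2] − E[τ]. The walk exits at 0 or 154, with P(hit 154 first) = 144/154, so E[X_τ^2] = 154^2 · 144/154 + 0 = 22176. Thus E[τ] = E[X_τ^2] − E[M_τ] = 22176 − 20736 = 1440 = 144(154 − 144) = 1440.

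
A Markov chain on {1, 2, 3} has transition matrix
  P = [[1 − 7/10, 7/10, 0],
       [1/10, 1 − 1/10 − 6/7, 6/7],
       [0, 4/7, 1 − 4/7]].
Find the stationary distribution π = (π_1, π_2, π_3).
π = (2/37, 14/37, 21/37)

This is a birth-death chain on three states, which satisfies detailed balance: π_1 · P_{12} = π_2 · P_{21} and π_2 · P_{23} = π_3 · P_{32}.
From π_1 · 7/10 = π_2 · 1/10: π_2/π_1 = (7/10)/(1/10) = 7.
From π_2 · 6/7 = π_3 · 4/7: π_3/π_2 = (6/7)/(4/7) = 3/2.
Take π_1 proportional to 1; then unnormalized π = (1, 7, 21/2). Normalize by dividing by the sum 37/2:
  π = (2/37, 14/37, 21/37).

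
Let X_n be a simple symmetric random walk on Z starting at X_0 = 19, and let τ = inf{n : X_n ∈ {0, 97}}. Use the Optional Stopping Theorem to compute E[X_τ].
E[X_τ] = 19

X_n is a martingale and τ is a bounded-mean stopping time (indeed τ is finite a.s. with bounded expectation since the walk is in a bounded region). By the OST, E[X_τ] = E[X_0] = 19. Equivalently: E[X_τ] = 97 · P(hit 97 first) + 0 · P(hit 0 first) = 97 · (19/97) = 19.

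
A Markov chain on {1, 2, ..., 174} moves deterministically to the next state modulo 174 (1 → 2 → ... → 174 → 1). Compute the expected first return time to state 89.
E[T_89 | X_0 = 89] = 174

The chain cycles deterministically, so starting at state 89 it returns in exactly 174 steps. Equivalently, the stationary distribution is uniform π_j = 1/174 for every state j, so by Kac's formula E[T_89] = 1/π_89 = 174.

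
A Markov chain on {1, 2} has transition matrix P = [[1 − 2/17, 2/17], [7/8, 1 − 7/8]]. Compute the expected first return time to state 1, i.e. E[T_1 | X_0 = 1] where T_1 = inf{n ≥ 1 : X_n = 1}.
E[T_1 | X_0 = 1] = 1/π_1 = 135/119

For an irreducible recurrent Markov chain with stationary distribution π, E[T_i | X_0 = i] = 1/π_i (Kac's formula). Here π_1 = (7/8)/(2/17 + 7/8) = (7/8)/(135/136) = 119/135, so E[T_1 | X_0 = 1] = 1/π_1 = (2/17 + 7/8)/(7/8) = (135/136)/(7/8) = 135/119.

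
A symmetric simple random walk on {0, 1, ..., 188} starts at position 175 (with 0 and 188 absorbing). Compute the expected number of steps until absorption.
E[τ | X_0 = 175] = 2275

Let v_k = E[τ | X_0 = k]. Boundary: v_0 = v_188 = 0. Recurrence: v_k = 1 + (v_{k-1} + v_{k+1})/2 for 1 ≤ k ≤ 187. The particular solution to v_k − (v_{k-1} + v_{k+1})/2 = 1 is v_k = −k^2. Adding homogeneous solution A + B k and matching boundaries gives v_k = k (188 − k). Substituting k = 175: v_175 = 175 · 13 = 2275.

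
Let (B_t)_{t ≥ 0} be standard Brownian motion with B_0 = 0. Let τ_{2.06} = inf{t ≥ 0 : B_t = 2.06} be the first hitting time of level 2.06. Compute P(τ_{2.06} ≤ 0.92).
P(τ_{2.06} ≤ 0.92) = 2(1 − Φ(2.06/√0.92)) = 2(1 − Φ(2.1477)) ≈ 0.0317

By the reflection principle for standard BM, P(τ_b ≤ t) = 2 · P(B_t ≥ b). Since B_t ~ N(0, t), P(B_t ≥ 2.06) = 1 − Φ(2.06/√t) = 1 − Φ(2.06/√0.92) = 1 − Φ(2.1477) ≈ 0.01587. Doubling: P(τ_{2.06} ≤ 0.92) ≈ 2 · 0.01587 = 0.03174 ≈ 0.0317.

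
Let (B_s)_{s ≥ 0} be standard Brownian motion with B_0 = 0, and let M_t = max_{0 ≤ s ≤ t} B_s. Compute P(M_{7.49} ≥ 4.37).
P(M_{7.49} ≥ 4.37) = 2·P(B_{7.49} ≥ 4.37) = 2(1 − Φ(4.37/√7.49)) ≈ 0.1103

By the reflection principle for Brownian motion, P(M_t ≥ a) = 2 · P(B_t ≥ a) for a ≥ 0. Since B_t ~ N(0, t), P(B_t ≥ 4.37) = 1 − Φ(4.37/√t) = 1 − Φ(4.37/√7.49) = 1 − Φ(1.5968). So
  P(M_{7.49} ≥ 4.37) = 2(1 − Φ(1.5968)) ≈ 0.1103.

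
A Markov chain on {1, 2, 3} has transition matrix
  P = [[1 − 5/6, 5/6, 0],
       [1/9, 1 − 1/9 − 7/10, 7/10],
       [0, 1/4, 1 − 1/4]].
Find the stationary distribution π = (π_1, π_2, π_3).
π = (2/59, 15/59, 42/59)

This is a birth-death chain on three states, which satisfies detailed balance: π_1 · P_{12} = π_2 · P_{21} and π_2 · P_{23} = π_3 · P_{32}.
From π_1 · 5/6 = π_2 · 1/9: π_2/π_1 = (5/6)/(1/9) = 15/2.
From π_2 · 7/10 = π_3 · 1/4: π_3/π_2 = (7/10)/(1/4) = 14/5.
Take π_1 proportional to 1; then unnormalized π = (1, 15/2, 21). Normalize by dividing by the sum 59/2:
  π = (2/59, 15/59, 42/59).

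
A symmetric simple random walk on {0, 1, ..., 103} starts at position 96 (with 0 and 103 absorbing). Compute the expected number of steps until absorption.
E[τ | X_0 = 96] = 672

Let v_k = E[τ | X_0 = k]. Boundary: v_0 = v_103 = 0. Recurrence: v_k = 1 + (v_{k-1} + v_{k+1})/2 for 1 ≤ k ≤ 102. The particular solution to v_k − (v_{k-1} + v_{k+1})/2 = 1 is v_k = −k^2. Adding homogeneous solution A + B k and matching boundaries gives v_k = k (103 − k). Substituting k = 96: v_96 = 96 · 7 = 672.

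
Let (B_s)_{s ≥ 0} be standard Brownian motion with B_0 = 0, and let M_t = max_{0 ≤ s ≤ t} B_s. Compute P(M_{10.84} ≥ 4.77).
P(M_{10.84} ≥ 4.77) = 2·P(B_{10.84} ≥ 4.77) = 2(1 − Φ(4.77/√10.84)) ≈ 0.1474

By the reflection principle for Brownian motion, P(M_t ≥ a) = 2 · P(B_t ≥ a) for a ≥ 0. Since B_t ~ N(0, t), P(B_t ≥ 4.77) = 1 − Φ(4.77/√t) = 1 − Φ(4.77/√10.84) = 1 − Φ(1.4488). So
  P(M_{10.84} ≥ 4.77) = 2(1 − Φ(1.4488)) ≈ 0.1474.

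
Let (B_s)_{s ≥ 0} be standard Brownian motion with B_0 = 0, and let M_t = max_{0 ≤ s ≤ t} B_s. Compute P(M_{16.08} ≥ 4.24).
P(M_{16.08} ≥ 4.24) = 2·P(B_{16.08} ≥ 4.24) = 2(1 − Φ(4.24/√16.08)) ≈ 0.2903

By the reflection principle for Brownian motion, P(M_t ≥ a) = 2 · P(B_t ≥ a) for a ≥ 0. Since B_t ~ N(0, t), P(B_t ≥ 4.24) = 1 − Φ(4.24/√t) = 1 − Φ(4.24/√16.08) = 1 − Φ(1.0574). So
  P(M_{16.08} ≥ 4.24) = 2(1 − Φ(1.0574)) ≈ 0.2903.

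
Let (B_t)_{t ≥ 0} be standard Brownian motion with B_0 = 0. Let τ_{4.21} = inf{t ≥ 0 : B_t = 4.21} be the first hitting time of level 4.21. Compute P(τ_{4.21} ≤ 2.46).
P(τ_{4.21} ≤ 2.46) = 2(1 − Φ(4.21/√2.46)) = 2(1 − Φ(2.6842)) ≈ 0.0073

By the reflection principle for standard BM, P(τ_b ≤ t) = 2 · P(B_t ≥ b). Since B_t ~ N(0, t), P(B_t ≥ 4.21) = 1 − Φ(4.21/√t) = 1 − Φ(4.21/√2.46) = 1 − Φ(2.6842) ≈ 0.00364. Doubling: P(τ_{4.21} ≤ 2.46) ≈ 2 · 0.00364 = 0.00728 ≈ 0.0073.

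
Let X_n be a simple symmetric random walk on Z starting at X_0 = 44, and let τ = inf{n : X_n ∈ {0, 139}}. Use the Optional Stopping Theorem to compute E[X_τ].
E[X_τ] = 44

X_n is a martingale and τ is a bounded-mean stopping time (indeed τ is finite a.s. with bounded expectation since the walk is in a bounded region). By the OST, E[X_τ] = E[X_0] = 44. Equivalently: E[X_τ] = 139 · P(hit 139 first) + 0 · P(hit 0 first) = 139 · (44/139) = 44.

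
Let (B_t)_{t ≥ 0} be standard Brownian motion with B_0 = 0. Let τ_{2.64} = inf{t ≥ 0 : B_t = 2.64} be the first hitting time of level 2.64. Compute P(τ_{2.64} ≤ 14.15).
P(τ_{2.64} ≤ 14.15) = 2(1 − Φ(2.64/√14.15)) = 2(1 − Φ(0.7018)) ≈ 0.4828

By the reflection principle for standard BM, P(τ_b ≤ t) = 2 · P(B_t ≥ b). Since B_t ~ N(0, t), P(B_t ≥ 2.64) = 1 − Φ(2.64/√t) = 1 − Φ(2.64/√14.15) = 1 − Φ(0.7018) ≈ 0.24140. Doubling: P(τ_{2.64} ≤ 14.15) ≈ 2 · 0.24140 = 0.48280 ≈ 0.4828.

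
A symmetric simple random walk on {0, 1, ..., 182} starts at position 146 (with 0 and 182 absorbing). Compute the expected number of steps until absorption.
E[τ | X_0 = 146] = 5256

Let v_k = E[τ | X_0 = k]. Boundary: v_0 = v_182 = 0. Recurrence: v_k = 1 + (v_{k-1} + v_{k+1})/2 for 1 ≤ k ≤ 181. The particular solution to v_k − (v_{k-1} + v_{k+1})/2 = 1 is v_k = −k^2. Adding homogeneous solution A + B k and matching boundaries gives v_k = k (182 − k). Substituting k = 146: v_146 = 146 · 36 = 5256.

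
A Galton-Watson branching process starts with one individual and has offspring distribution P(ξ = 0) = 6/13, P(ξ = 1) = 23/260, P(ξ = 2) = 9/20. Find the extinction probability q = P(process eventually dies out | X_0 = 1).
q = 1

Mean offspring μ = 0·6/13 + 1·23/260 + 2·9/20 = 257/260 ≤ 1. For μ ≤ 1 with offspring not concentrated at 1, the Galton-Watson process goes extinct almost surely, so q = 1.
(Algebraic check: The pgf is f(s) = 6/13 + 23/260·s + 9/20·s². The extinction probability q is the smallest fixed point of f in [0, 1]. Setting s = f(s):
  9/20·s² + (23/260 − 1)·s + 6/13 = 0
  9/20·s² − (6/13 + 9/20)·s + 6/13 = 0
which factors as (s − 1)·(9/20·s − 6/13) = 0, giving roots s = 1 and s = (6/13)/(9/20) = 40/39. Since 40/39 ≥ 1, the smallest root in [0, 1] is s = 1.)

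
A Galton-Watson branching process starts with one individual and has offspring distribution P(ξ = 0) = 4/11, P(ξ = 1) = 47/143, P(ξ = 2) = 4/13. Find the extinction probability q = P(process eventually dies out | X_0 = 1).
q = 1

Mean offspring μ = 0·4/11 + 1·47/143 + 2·4/13 = 135/143 ≤ 1. For μ ≤ 1 with offspring not concentrated at 1, the Galton-Watson process goes extinct almost surely, so q = 1.
(Algebraic check: The pgf is f(s) = 4/11 + 47/143·s + 4/13·s². The extinction probability q is the smallest fixed point of f in [0, 1]. Setting s = f(s):
  4/13·s² + (47/143 − 1)·s + 4/11 = 0
  4/13·s² − (4/11 + 4/13)·s + 4/11 = 0
which factors as (s − 1)·(4/13·s − 4/11) = 0, giving roots s = 1 and s = (4/11)/(4/13) = 13/11. Since 13/11 ≥ 1, the smallest root in [0, 1] is s = 1.)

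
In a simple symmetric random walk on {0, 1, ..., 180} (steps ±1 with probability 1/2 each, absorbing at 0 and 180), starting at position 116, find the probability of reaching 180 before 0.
P(hit 180 before 0) = 116/180 = 29/45

Let u_k = P(hit 180 before 0 | start at k). Then u_0 = 0, u_180 = 1, and u_k = u_{k-1}/2 + u_{k+1}/2 for 1 ≤ k ≤ 179. This harmonic recurrence is solved by u_k = k/180, giving u_116 = 116/180 = 29/45.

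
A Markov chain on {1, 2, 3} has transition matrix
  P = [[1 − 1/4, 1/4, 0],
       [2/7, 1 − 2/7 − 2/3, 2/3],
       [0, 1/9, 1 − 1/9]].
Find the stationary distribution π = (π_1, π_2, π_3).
π = (8/57, 7/57, 14/19)

This is a birth-death chain on three states, which satisfies detailed balance: π_1 · P_{12} = π_2 · P_{21} and π_2 · P_{23} = π_3 · P_{32}.
From π_1 · 1/4 = π_2 · 2/7: π_2/π_1 = (1/4)/(2/7) = 7/8.
From π_2 · 2/3 = π_3 · 1/9: π_3/π_2 = (2/3)/(1/9) = 6.
Take π_1 proportional to 1; then unnormalized π = (1, 7/8, 21/4). Normalize by dividing by the sum 57/8:
  π = (8/57, 7/57, 14/19).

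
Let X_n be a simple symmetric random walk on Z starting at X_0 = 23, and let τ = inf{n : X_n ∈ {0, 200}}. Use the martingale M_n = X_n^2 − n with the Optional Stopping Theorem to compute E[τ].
E[τ] = 4071

M_n = X_n^2 − n is a martingale (since E[X_{n+1}^2 | F_n] = X_n^2 + 1). By OST (τ has finite mean in a bounded region), E[M_τ] = E[M_0] = X_0^2 − 0 = 23^2 = 529. Also E[M_τ] = E[X_τ^2] − E[τ]. The walk exits at 0 or 200, with P(hit 200 first) = 23/200, so E[X_τ^2] = 200^2 · 23/200 + 0 = 4600. Thus E[τ] = E[X_τ^2] − E[M_τ] = 4600 − 529 = 4071 = 23(200 − 23) = 4071.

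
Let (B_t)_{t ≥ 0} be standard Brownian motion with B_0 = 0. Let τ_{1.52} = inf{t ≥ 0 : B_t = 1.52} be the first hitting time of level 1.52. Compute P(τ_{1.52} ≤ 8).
P(τ_{1.52} ≤ 8) = 2(1 − Φ(1.52/√8)) = 2(1 − Φ(0.5374)) ≈ 0.5910

By the reflection principle for standard BM, P(τ_b ≤ t) = 2 · P(B_t ≥ b). Since B_t ~ N(0, t), P(B_t ≥ 1.52) = 1 − Φ(1.52/√t) = 1 − Φ(1.52/√8) = 1 − Φ(0.5374) ≈ 0.29550. Doubling: P(τ_{1.52} ≤ 8) ≈ 2 · 0.29550 = 0.59100 ≈ 0.5910.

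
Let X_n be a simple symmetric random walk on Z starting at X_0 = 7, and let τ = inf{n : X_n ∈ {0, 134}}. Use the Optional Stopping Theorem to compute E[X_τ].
E[X_τ] = 7

X_n is a martingale and τ is a bounded-mean stopping time (indeed τ is finite a.s. with bounded expectation since the walk is in a bounded region). By the OST, E[X_τ] = E[X_0] = 7. Equivalently: E[X_τ] = 134 · P(hit 134 first) + 0 · P(hit 0 first) = 134 · (7/134) = 7.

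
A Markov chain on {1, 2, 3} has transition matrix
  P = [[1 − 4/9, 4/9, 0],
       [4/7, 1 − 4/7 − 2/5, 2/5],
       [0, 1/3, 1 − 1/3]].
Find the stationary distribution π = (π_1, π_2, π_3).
π = (45/122, 35/122, 21/61)

This is a birth-death chain on three states, which satisfies detailed balance: π_1 · P_{12} = π_2 · P_{21} and π_2 · P_{23} = π_3 · P_{32}.
From π_1 · 4/9 = π_2 · 4/7: π_2/π_1 = (4/9)/(4/7) = 7/9.
From π_2 · 2/5 = π_3 · 1/3: π_3/π_2 = (2/5)/(1/3) = 6/5.
Take π_1 proportional to 1; then unnormalized π = (1, 7/9, 14/15). Normalize by dividing by the sum 122/45:
  π = (45/122, 35/122, 21/61).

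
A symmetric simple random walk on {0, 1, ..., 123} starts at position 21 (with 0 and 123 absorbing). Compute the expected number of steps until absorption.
E[τ | X_0 = 21] = 2142

Let v_k = E[τ | X_0 = k]. Boundary: v_0 = v_123 = 0. Recurrence: v_k = 1 + (v_{k-1} + v_{k+1})/2 for 1 ≤ k ≤ 122. The particular solution to v_k − (v_{k-1} + v_{k+1})/2 = 1 is v_k = −k^2. Adding homogeneous solution A + B k and matching boundaries gives v_k = k (123 − k). Substituting k = 21: v_21 = 21 · 102 = 2142.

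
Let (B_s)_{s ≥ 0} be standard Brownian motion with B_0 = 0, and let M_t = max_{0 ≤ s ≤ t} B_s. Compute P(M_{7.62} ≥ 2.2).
P(M_{7.62} ≥ 2.2) = 2·P(B_{7.62} ≥ 2.2) = 2(1 − Φ(2.2/√7.62)) ≈ 0.4255

By the reflection principle for Brownian motion, P(M_t ≥ a) = 2 · P(B_t ≥ a) for a ≥ 0. Since B_t ~ N(0, t), P(B_t ≥ 2.2) = 1 − Φ(2.2/√t) = 1 − Φ(2.2/√7.62) = 1 − Φ(0.7970). So
  P(M_{7.62} ≥ 2.2) = 2(1 − Φ(0.7970)) ≈ 0.4255.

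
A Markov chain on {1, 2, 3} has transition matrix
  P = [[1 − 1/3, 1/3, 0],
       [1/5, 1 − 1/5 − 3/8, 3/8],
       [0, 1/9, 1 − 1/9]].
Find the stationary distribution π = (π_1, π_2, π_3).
π = (24/199, 40/199, 135/199)

This is a birth-death chain on three states, which satisfies detailed balance: π_1 · P_{12} = π_2 · P_{21} and π_2 · P_{23} = π_3 · P_{32}.
From π_1 · 1/3 = π_2 · 1/5: π_2/π_1 = (1/3)/(1/5) = 5/3.
From π_2 · 3/8 = π_3 · 1/9: π_3/π_2 = (3/8)/(1/9) = 27/8.
Take π_1 proportional to 1; then unnormalized π = (1, 5/3, 45/8). Normalize by dividing by the sum 199/24:
  π = (24/199, 40/199, 135/199).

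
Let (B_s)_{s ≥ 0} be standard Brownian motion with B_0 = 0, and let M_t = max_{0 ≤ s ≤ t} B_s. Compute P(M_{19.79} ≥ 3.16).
P(M_{19.79} ≥ 3.16) = 2·P(B_{19.79} ≥ 3.16) = 2(1 − Φ(3.16/√19.79)) ≈ 0.4775

By the reflection principle for Brownian motion, P(M_t ≥ a) = 2 · P(B_t ≥ a) for a ≥ 0. Since B_t ~ N(0, t), P(B_t ≥ 3.16) = 1 − Φ(3.16/√t) = 1 − Φ(3.16/√19.79) = 1 − Φ(0.7103). So
  P(M_{19.79} ≥ 3.16) = 2(1 − Φ(0.7103)) ≈ 0.4775.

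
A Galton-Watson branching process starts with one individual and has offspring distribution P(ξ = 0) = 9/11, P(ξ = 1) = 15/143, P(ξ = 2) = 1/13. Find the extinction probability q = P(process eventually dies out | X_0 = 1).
q = 1

Mean offspring μ = 0·9/11 + 1·15/143 + 2·1/13 = 37/143 ≤ 1. For μ ≤ 1 with offspring not concentrated at 1, the Galton-Watson process goes extinct almost surely, so q = 1.
(Algebraic check: The pgf is f(s) = 9/11 + 15/143·s + 1/13·s². The extinction probability q is the smallest fixed point of f in [0, 1]. Setting s = f(s):
  1/13·s² + (15/143 − 1)·s + 9/11 = 0
  1/13·s² − (9/11 + 1/13)·s + 9/11 = 0
which factors as (s − 1)·(1/13·s − 9/11) = 0, giving roots s = 1 and s = (9/11)/(1/13) = 117/11. Since 117/11 ≥ 1, the smallest root in [0, 1] is s = 1.)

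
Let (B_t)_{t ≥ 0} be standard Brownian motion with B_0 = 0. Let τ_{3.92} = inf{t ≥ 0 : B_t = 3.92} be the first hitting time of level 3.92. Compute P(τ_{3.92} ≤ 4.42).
P(τ_{3.92} ≤ 4.42) = 2(1 − Φ(3.92/√4.42)) = 2(1 − Φ(1.8646)) ≈ 0.0622

By the reflection principle for standard BM, P(τ_b ≤ t) = 2 · P(B_t ≥ b). Since B_t ~ N(0, t), P(B_t ≥ 3.92) = 1 − Φ(3.92/√t) = 1 − Φ(3.92/√4.42) = 1 − Φ(1.8646) ≈ 0.03112. Doubling: P(τ_{3.92} ≤ 4.42) ≈ 2 · 0.03112 = 0.06224 ≈ 0.0622.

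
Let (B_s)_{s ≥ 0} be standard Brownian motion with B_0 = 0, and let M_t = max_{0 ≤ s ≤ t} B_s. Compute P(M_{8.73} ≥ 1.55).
P(M_{8.73} ≥ 1.55) = 2·P(B_{8.73} ≥ 1.55) = 2(1 − Φ(1.55/√8.73)) ≈ 0.5999

By the reflection principle for Brownian motion, P(M_t ≥ a) = 2 · P(B_t ≥ a) for a ≥ 0. Since B_t ~ N(0, t), P(B_t ≥ 1.55) = 1 − Φ(1.55/√t) = 1 − Φ(1.55/√8.73) = 1 − Φ(0.5246). So
  P(M_{8.73} ≥ 1.55) = 2(1 − Φ(0.5246)) ≈ 0.5999.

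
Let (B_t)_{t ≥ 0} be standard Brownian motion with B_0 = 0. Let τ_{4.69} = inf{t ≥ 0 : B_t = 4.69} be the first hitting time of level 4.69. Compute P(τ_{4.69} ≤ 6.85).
P(τ_{4.69} ≤ 6.85) = 2(1 − Φ(4.69/√6.85)) = 2(1 − Φ(1.7920)) ≈ 0.0731

By the reflection principle for standard BM, P(τ_b ≤ t) = 2 · P(B_t ≥ b). Since B_t ~ N(0, t), P(B_t ≥ 4.69) = 1 − Φ(4.69/√t) = 1 − Φ(4.69/√6.85) = 1 − Φ(1.7920) ≈ 0.03657. Doubling: P(τ_{4.69} ≤ 6.85) ≈ 2 · 0.03657 = 0.07314 ≈ 0.0731.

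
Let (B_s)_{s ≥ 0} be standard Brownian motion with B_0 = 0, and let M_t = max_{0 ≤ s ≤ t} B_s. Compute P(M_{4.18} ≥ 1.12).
P(M_{4.18} ≥ 1.12) = 2·P(B_{4.18} ≥ 1.12) = 2(1 − Φ(1.12/√4.18)) ≈ 0.5838

By the reflection principle for Brownian motion, P(M_t ≥ a) = 2 · P(B_t ≥ a) for a ≥ 0. Since B_t ~ N(0, t), P(B_t ≥ 1.12) = 1 − Φ(1.12/√t) = 1 − Φ(1.12/√4.18) = 1 − Φ(0.5478). So
  P(M_{4.18} ≥ 1.12) = 2(1 − Φ(0.5478)) ≈ 0.5838.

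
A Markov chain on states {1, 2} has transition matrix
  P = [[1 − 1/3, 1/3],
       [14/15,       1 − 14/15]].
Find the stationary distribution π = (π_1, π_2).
π_1 = 14/19, π_2 = 5/19

Solve πP = π with π_1 + π_2 = 1. From πP = π: π_1 · (1 − 1/3) + π_2 · 14/15 = π_1 ⇒ π_2 · 14/15 = π_1 · 1/3 ⇒ π_2/π_1 = (1/3)/(14/15) = 5/14. Together with π_1 + π_2 = 1:
  π_1 = (14/15)/(1/3 + 14/15) = (14/15)/(19/15) = 14/19,
  π_2 = (1/3)/(1/3 + 14/15) = (1/3)/(19/15) = 5/19.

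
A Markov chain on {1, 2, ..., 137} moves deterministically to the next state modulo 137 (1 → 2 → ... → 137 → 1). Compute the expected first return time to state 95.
E[T_95 | X_0 = 95] = 137

The chain cycles deterministically, so starting at state 95 it returns in exactly 137 steps. Equivalently, the stationary distribution is uniform π_j = 1/137 for every state j, so by Kac's formula E[T_95] = 1/π_95 = 137.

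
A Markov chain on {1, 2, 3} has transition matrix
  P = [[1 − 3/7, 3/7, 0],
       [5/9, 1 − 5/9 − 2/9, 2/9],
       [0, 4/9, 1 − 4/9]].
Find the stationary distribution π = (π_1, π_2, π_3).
π = (70/151, 54/151, 27/151)

This is a birth-death chain on three states, which satisfies detailed balance: π_1 · P_{12} = π_2 · P_{21} and π_2 · P_{23} = π_3 · P_{32}.
From π_1 · 3/7 = π_2 · 5/9: π_2/π_1 = (3/7)/(5/9) = 27/35.
From π_2 · 2/9 = π_3 · 4/9: π_3/π_2 = (2/9)/(4/9) = 1/2.
Take π_1 proportional to 1; then unnormalized π = (1, 27/35, 27/70). Normalize by dividing by the sum 151/70:
  π = (70/151, 54/151, 27/151).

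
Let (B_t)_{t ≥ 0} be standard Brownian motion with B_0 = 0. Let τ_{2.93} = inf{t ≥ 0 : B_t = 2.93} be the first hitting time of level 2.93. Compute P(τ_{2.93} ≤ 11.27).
P(τ_{2.93} ≤ 11.27) = 2(1 − Φ(2.93/√11.27)) = 2(1 − Φ(0.8728)) ≈ 0.3828

By the reflection principle for standard BM, P(τ_b ≤ t) = 2 · P(B_t ≥ b). Since B_t ~ N(0, t), P(B_t ≥ 2.93) = 1 − Φ(2.93/√t) = 1 − Φ(2.93/√11.27) = 1 − Φ(0.8728) ≈ 0.19139. Doubling: P(τ_{2.93} ≤ 11.27) ≈ 2 · 0.19139 = 0.38278 ≈ 0.3828.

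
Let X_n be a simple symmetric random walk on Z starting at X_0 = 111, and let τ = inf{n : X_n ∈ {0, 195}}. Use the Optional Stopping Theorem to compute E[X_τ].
E[X_τ] = 111

X_n is a martingale and τ is a bounded-mean stopping time (indeed τ is finite a.s. with bounded expectation since the walk is in a bounded region). By the OST, E[X_τ] = E[X_0] = 111. Equivalently: E[X_τ] = 195 · P(hit 195 first) + 0 · P(hit 0 first) = 195 · (111/195) = 111.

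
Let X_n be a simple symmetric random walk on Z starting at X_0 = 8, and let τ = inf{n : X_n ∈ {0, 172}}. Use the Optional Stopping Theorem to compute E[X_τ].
E[X_τ] = 8

X_n is a martingale and τ is a bounded-mean stopping time (indeed τ is finite a.s. with bounded expectation since the walk is in a bounded region). By the OST, E[X_τ] = E[X_0] = 8. Equivalently: E[X_τ] = 172 · P(hit 172 first) + 0 · P(hit 0 first) = 172 · (8/172) = 8.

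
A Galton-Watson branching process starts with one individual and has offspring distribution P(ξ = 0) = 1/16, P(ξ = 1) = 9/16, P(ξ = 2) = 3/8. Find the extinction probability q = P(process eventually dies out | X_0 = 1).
q = 1/6

The pgf is f(s) = 1/16 + 9/16·s + 3/8·s². The extinction probability q is the smallest fixed point of f in [0, 1]. Setting s = f(s):
  3/8·s² + (9/16 − 1)·s + 1/16 = 0
  3/8·s² − (1/16 + 3/8)·s + 1/16 = 0
which factors as (s − 1)·(3/8·s − 1/16) = 0, giving roots s = 1 and s = (1/16)/(3/8) = 1/6.
Mean offspring μ = 9/16 + 2·3/8 = 21/16 > 1 (supercritical), so q < 1. The extinction probability is the smaller root: q = (1/16)/(3/8) = 1/6.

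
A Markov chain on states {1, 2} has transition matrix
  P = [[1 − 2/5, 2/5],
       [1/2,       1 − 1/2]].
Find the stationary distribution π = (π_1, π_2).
π_1 = 5/9, π_2 = 4/9

Solve πP = π with π_1 + π_2 = 1. From πP = π: π_1 · (1 − 2/5) + π_2 · 1/2 = π_1 ⇒ π_2 · 1/2 = π_1 · 2/5 ⇒ π_2/π_1 = (2/5)/(1/2) = 4/5. Together with π_1 + π_2 = 1:
  π_1 = (1/2)/(2/5 + 1/2) = (1/2)/(9/10) = 5/9,
  π_2 = (2/5)/(2/5 + 1/2) = (2/5)/(9/10) = 4/9.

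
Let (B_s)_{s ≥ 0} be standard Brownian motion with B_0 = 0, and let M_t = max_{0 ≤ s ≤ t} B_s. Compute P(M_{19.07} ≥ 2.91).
P(M_{19.07} ≥ 2.91) = 2·P(B_{19.07} ≥ 2.91) = 2(1 − Φ(2.91/√19.07)) ≈ 0.5052

By the reflection principle for Brownian motion, P(M_t ≥ a) = 2 · P(B_t ≥ a) for a ≥ 0. Since B_t ~ N(0, t), P(B_t ≥ 2.91) = 1 − Φ(2.91/√t) = 1 − Φ(2.91/√19.07) = 1 − Φ(0.6664). So
  P(M_{19.07} ≥ 2.91) = 2(1 − Φ(0.6664)) ≈ 0.5052.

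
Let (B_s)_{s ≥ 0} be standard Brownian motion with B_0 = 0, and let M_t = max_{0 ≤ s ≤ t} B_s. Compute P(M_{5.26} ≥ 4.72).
P(M_{5.26} ≥ 4.72) = 2·P(B_{5.26} ≥ 4.72) = 2(1 − Φ(4.72/√5.26)) ≈ 0.0396

By the reflection principle for Brownian motion, P(M_t ≥ a) = 2 · P(B_t ≥ a) for a ≥ 0. Since B_t ~ N(0, t), P(B_t ≥ 4.72) = 1 − Φ(4.72/√t) = 1 − Φ(4.72/√5.26) = 1 − Φ(2.0580). So
  P(M_{5.26} ≥ 4.72) = 2(1 − Φ(2.0580)) ≈ 0.0396.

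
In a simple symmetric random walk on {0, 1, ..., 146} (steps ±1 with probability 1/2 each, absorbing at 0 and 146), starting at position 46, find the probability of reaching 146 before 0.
P(hit 146 before 0) = 46/146 = 23/73

Let u_k = P(hit 146 before 0 | start at k). Then u_0 = 0, u_146 = 1, and u_k = u_{k-1}/2 + u_{k+1}/2 for 1 ≤ k ≤ 145. This harmonic recurrence is solved by u_k = k/146, giving u_46 = 46/146 = 23/73.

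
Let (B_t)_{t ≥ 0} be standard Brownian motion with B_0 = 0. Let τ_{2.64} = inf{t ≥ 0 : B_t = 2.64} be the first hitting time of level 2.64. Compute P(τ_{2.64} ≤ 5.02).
P(τ_{2.64} ≤ 5.02) = 2(1 − Φ(2.64/√5.02)) = 2(1 − Φ(1.1783)) ≈ 0.2387

By the reflection principle for standard BM, P(τ_b ≤ t) = 2 · P(B_t ≥ b). Since B_t ~ N(0, t), P(B_t ≥ 2.64) = 1 − Φ(2.64/√t) = 1 − Φ(2.64/√5.02) = 1 − Φ(1.1783) ≈ 0.11934. Doubling: P(τ_{2.64} ≤ 5.02) ≈ 2 · 0.11934 = 0.23868 ≈ 0.2387.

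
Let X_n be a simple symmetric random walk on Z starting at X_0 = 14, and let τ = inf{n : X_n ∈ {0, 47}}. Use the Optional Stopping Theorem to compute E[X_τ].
E[X_τ] = 14

X_n is a martingale and τ is a bounded-mean stopping time (indeed τ is finite a.s. with bounded expectation since the walk is in a bounded region). By the OST, E[X_τ] = E[X_0] = 14. Equivalently: E[X_τ] = 47 · P(hit 47 first) + 0 · P(hit 0 first) = 47 · (14/47) = 14.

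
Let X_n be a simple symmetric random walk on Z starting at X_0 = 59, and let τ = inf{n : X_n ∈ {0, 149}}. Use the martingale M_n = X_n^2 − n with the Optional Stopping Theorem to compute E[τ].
E[τ] = 5310

M_n = X_n^2 − n is a martingale (since E[X_{n+1}^2 | F_n] = X_n^2 + 1). By OST (τ has finite mean in a bounded region), E[M_τ] = E[M_0] = X_0^2 − 0 = 59^2 = 3481. Also E[M_τ] = E[X_τ^2] − E[τ]. The walk exits at 0 or 149, with P(hit 149 first) = 59/149, so E[X_τ^2] = 149^2 · 59/149 + 0 = 8791. Thus E[τ] = E[X_τ^2] − E[M_τ] = 8791 − 3481 = 5310 = 59(149 − 59) = 5310.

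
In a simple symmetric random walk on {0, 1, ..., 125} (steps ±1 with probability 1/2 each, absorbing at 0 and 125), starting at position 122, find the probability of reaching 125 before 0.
P(hit 125 before 0) = 122/125

Let u_k = P(hit 125 before 0 | start at k). Then u_0 = 0, u_125 = 1, and u_k = u_{k-1}/2 + u_{k+1}/2 for 1 ≤ k ≤ 124. This harmonic recurrence is solved by u_k = k/125, giving u_122 = 122/125.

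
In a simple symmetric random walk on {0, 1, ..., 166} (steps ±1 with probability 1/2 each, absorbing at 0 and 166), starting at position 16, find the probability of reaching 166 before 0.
P(hit 166 before 0) = 16/166 = 8/83

Let u_k = P(hit 166 before 0 | start at k). Then u_0 = 0, u_166 = 1, and u_k = u_{k-1}/2 + u_{k+1}/2 for 1 ≤ k ≤ 165. This harmonic recurrence is solved by u_k = k/166, giving u_16 = 16/166 = 8/83.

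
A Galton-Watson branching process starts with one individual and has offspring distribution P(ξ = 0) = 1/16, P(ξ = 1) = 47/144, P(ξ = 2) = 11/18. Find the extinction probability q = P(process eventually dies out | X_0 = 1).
q = 9/88

The pgf is f(s) = 1/16 + 47/144·s + 11/18·s². The extinction probability q is the smallest fixed point of f in [0, 1]. Setting s = f(s):
  11/18·s² + (47/144 − 1)·s + 1/16 = 0
  11/18·s² − (1/16 + 11/18)·s + 1/16 = 0
which factors as (s − 1)·(11/18·s − 1/16) = 0, giving roots s = 1 and s = (1/16)/(11/18) = 9/88.
Mean offspring μ = 47/144 + 2·11/18 = 223/144 > 1 (supercritical), so q < 1. The extinction probability is the smaller root: q = (1/16)/(11/18) = 9/88.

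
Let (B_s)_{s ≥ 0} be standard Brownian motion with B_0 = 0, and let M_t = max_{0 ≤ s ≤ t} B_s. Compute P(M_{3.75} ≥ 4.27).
P(M_{3.75} ≥ 4.27) = 2·P(B_{3.75} ≥ 4.27) = 2(1 − Φ(4.27/√3.75)) ≈ 0.0275

By the reflection principle for Brownian motion, P(M_t ≥ a) = 2 · P(B_t ≥ a) for a ≥ 0. Since B_t ~ N(0, t), P(B_t ≥ 4.27) = 1 − Φ(4.27/√t) = 1 − Φ(4.27/√3.75) = 1 − Φ(2.2050). So
  P(M_{3.75} ≥ 4.27) = 2(1 − Φ(2.2050)) ≈ 0.0275.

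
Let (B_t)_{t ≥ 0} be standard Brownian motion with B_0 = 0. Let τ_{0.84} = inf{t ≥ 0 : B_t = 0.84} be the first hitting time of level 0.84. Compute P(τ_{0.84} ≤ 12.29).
P(τ_{0.84} ≤ 12.29) = 2(1 − Φ(0.84/√12.29)) = 2(1 − Φ(0.2396)) ≈ 0.8106

By the reflection principle for standard BM, P(τ_b ≤ t) = 2 · P(B_t ≥ b). Since B_t ~ N(0, t), P(B_t ≥ 0.84) = 1 − Φ(0.84/√t) = 1 − Φ(0.84/√12.29) = 1 − Φ(0.2396) ≈ 0.40532. Doubling: P(τ_{0.84} ≤ 12.29) ≈ 2 · 0.40532 = 0.81064 ≈ 0.8106.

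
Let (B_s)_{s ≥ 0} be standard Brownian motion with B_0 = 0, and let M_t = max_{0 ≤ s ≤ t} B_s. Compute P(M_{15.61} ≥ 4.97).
P(M_{15.61} ≥ 4.97) = 2·P(B_{15.61} ≥ 4.97) = 2(1 − Φ(4.97/√15.61)) ≈ 0.2084

By the reflection principle for Brownian motion, P(M_t ≥ a) = 2 · P(B_t ≥ a) for a ≥ 0. Since B_t ~ N(0, t), P(B_t ≥ 4.97) = 1 − Φ(4.97/√t) = 1 − Φ(4.97/√15.61) = 1 − Φ(1.2579). So
  P(M_{15.61} ≥ 4.97) = 2(1 − Φ(1.2579)) ≈ 0.2084.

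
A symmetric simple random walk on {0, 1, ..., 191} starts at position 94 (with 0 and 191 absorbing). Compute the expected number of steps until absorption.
E[τ | X_0 = 94] = 9118

Let v_k = E[τ | X_0 = k]. Boundary: v_0 = v_191 = 0. Recurrence: v_k = 1 + (v_{k-1} + v_{k+1})/2 for 1 ≤ k ≤ 190. The particular solution to v_k − (v_{k-1} + v_{k+1})/2 = 1 is v_k = −k^2. Adding homogeneous solution A + B k and matching boundaries gives v_k = k (191 − k). Substituting k = 94: v_94 = 94 · 97 = 9118.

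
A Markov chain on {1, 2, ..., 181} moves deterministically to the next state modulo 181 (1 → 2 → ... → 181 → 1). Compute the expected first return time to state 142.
E[T_142 | X_0 = 142] = 181

The chain cycles deterministically, so starting at state 142 it returns in exactly 181 steps. Equivalently, the stationary distribution is uniform π_j = 1/181 for every state j, so by Kac's formula E[T_142] = 1/π_142 = 181.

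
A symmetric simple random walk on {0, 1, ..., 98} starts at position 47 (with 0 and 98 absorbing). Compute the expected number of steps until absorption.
E[τ | X_0 = 47] = 2397

Let v_k = E[τ | X_0 = k]. Boundary: v_0 = v_98 = 0. Recurrence: v_k = 1 + (v_{k-1} + v_{k+1})/2 for 1 ≤ k ≤ 97. The particular solution to v_k − (v_{k-1} + v_{k+1})/2 = 1 is v_k = −k^2. Adding homogeneous solution A + B k and matching boundaries gives v_k = k (98 − k). Substituting k = 47: v_47 = 47 · 51 = 2397.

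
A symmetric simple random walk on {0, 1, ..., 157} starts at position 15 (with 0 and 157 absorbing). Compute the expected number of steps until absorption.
E[τ | X_0 = 15] = 2130

Let v_k = E[τ | X_0 = k]. Boundary: v_0 = v_157 = 0. Recurrence: v_k = 1 + (v_{k-1} + v_{k+1})/2 for 1 ≤ k ≤ 156. The particular solution to v_k − (v_{k-1} + v_{k+1})/2 = 1 is v_k = −k^2. Adding homogeneous solution A + B k and matching boundaries gives v_k = k (157 − k). Substituting k = 15: v_15 = 15 · 142 = 2130.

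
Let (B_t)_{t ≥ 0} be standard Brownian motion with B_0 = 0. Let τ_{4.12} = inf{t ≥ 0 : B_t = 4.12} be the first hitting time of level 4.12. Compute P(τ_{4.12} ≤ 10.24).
P(τ_{4.12} ≤ 10.24) = 2(1 − Φ(4.12/√10.24)) = 2(1 − Φ(1.2875)) ≈ 0.1979

By the reflection principle for standard BM, P(τ_b ≤ t) = 2 · P(B_t ≥ b). Since B_t ~ N(0, t), P(B_t ≥ 4.12) = 1 − Φ(4.12/√t) = 1 − Φ(4.12/√10.24) = 1 − Φ(1.2875) ≈ 0.09896. Doubling: P(τ_{4.12} ≤ 10.24) ≈ 2 · 0.09896 = 0.19792 ≈ 0.1979.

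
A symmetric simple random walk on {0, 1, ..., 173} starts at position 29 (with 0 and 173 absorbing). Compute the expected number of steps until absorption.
E[τ | X_0 = 29] = 4176

Let v_k = E[τ | X_0 = k]. Boundary: v_0 = v_173 = 0. Recurrence: v_k = 1 + (v_{k-1} + v_{k+1})/2 for 1 ≤ k ≤ 172. The particular solution to v_k − (v_{k-1} + v_{k+1})/2 = 1 is v_k = −k^2. Adding homogeneous solution A + B k and matching boundaries gives v_k = k (173 − k). Substituting k = 29: v_29 = 29 · 144 = 4176.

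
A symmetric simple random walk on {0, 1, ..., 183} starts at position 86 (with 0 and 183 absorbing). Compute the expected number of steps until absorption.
E[τ | X_0 = 86] = 8342

Let v_k = E[τ | X_0 = k]. Boundary: v_0 = v_183 = 0. Recurrence: v_k = 1 + (v_{k-1} + v_{k+1})/2 for 1 ≤ k ≤ 182. The particular solution to v_k − (v_{k-1} + v_{k+1})/2 = 1 is v_k = −k^2. Adding homogeneous solution A + B k and matching boundaries gives v_k = k (183 − k). Substituting k = 86: v_86 = 86 · 97 = 8342.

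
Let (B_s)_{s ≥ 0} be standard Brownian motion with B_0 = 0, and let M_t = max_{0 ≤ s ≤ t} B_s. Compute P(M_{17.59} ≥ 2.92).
P(M_{17.59} ≥ 2.92) = 2·P(B_{17.59} ≥ 2.92) = 2(1 − Φ(2.92/√17.59)) ≈ 0.4863

By the reflection principle for Brownian motion, P(M_t ≥ a) = 2 · P(B_t ≥ a) for a ≥ 0. Since B_t ~ N(0, t), P(B_t ≥ 2.92) = 1 − Φ(2.92/√t) = 1 − Φ(2.92/√17.59) = 1 − Φ(0.6962). So
  P(M_{17.59} ≥ 2.92) = 2(1 − Φ(0.6962)) ≈ 0.4863.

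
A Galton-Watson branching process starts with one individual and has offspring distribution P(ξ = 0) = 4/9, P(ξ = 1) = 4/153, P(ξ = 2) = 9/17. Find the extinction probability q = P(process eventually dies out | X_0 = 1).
q = 68/81

The pgf is f(s) = 4/9 + 4/153·s + 9/17·s². The extinction probability q is the smallest fixed point of f in [0, 1]. Setting s = f(s):
  9/17·s² + (4/153 − 1)·s + 4/9 = 0
  9/17·s² − (4/9 + 9/17)·s + 4/9 = 0
which factors as (s − 1)·(9/17·s − 4/9) = 0, giving roots s = 1 and s = (4/9)/(9/17) = 68/81.
Mean offspring μ = 4/153 + 2·9/17 = 166/153 > 1 (supercritical), so q < 1. The extinction probability is the smaller root: q = (4/9)/(9/17) = 68/81.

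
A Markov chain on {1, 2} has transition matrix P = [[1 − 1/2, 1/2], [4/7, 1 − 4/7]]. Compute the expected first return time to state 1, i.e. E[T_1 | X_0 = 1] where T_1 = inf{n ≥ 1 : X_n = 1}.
E[T_1 | X_0 = 1] = 1/π_1 = 15/8

For an irreducible recurrent Markov chain with stationary distribution π, E[T_i | X_0 = i] = 1/π_i (Kac's formula). Here π_1 = (4/7)/(1/2 + 4/7) = (4/7)/(15/14) = 8/15, so E[T_1 | X_0 = 1] = 1/π_1 = (1/2 + 4/7)/(4/7) = (15/14)/(4/7) = 15/8.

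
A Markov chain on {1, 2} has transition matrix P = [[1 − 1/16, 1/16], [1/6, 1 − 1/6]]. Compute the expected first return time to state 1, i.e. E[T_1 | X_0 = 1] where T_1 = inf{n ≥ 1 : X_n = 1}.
E[T_1 | X_0 = 1] = 1/π_1 = 11/8

For an irreducible recurrent Markov chain with stationary distribution π, E[T_i | X_0 = i] = 1/π_i (Kac's formula). Here π_1 = (1/6)/(1/16 + 1/6) = (1/6)/(11/48) = 8/11, so E[T_1 | X_0 = 1] = 1/π_1 = (1/16 + 1/6)/(1/6) = (11/48)/(1/6) = 11/8.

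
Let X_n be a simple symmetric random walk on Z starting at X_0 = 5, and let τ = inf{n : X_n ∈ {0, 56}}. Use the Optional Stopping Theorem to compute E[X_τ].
E[X_τ] = 5

X_n is a martingale and τ is a bounded-mean stopping time (indeed τ is finite a.s. with bounded expectation since the walk is in a bounded region). By the OST, E[X_τ] = E[X_0] = 5. Equivalently: E[X_τ] = 56 · P(hit 56 first) + 0 · P(hit 0 first) = 56 · (5/56) = 5.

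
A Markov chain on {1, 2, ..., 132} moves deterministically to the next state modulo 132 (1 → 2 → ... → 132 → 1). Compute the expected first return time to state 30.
E[T_30 | X_0 = 30] = 132

The chain cycles deterministically, so starting at state 30 it returns in exactly 132 steps. Equivalently, the stationary distribution is uniform π_j = 1/132 for every state j, so by Kac's formula E[T_30] = 1/π_30 = 132.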